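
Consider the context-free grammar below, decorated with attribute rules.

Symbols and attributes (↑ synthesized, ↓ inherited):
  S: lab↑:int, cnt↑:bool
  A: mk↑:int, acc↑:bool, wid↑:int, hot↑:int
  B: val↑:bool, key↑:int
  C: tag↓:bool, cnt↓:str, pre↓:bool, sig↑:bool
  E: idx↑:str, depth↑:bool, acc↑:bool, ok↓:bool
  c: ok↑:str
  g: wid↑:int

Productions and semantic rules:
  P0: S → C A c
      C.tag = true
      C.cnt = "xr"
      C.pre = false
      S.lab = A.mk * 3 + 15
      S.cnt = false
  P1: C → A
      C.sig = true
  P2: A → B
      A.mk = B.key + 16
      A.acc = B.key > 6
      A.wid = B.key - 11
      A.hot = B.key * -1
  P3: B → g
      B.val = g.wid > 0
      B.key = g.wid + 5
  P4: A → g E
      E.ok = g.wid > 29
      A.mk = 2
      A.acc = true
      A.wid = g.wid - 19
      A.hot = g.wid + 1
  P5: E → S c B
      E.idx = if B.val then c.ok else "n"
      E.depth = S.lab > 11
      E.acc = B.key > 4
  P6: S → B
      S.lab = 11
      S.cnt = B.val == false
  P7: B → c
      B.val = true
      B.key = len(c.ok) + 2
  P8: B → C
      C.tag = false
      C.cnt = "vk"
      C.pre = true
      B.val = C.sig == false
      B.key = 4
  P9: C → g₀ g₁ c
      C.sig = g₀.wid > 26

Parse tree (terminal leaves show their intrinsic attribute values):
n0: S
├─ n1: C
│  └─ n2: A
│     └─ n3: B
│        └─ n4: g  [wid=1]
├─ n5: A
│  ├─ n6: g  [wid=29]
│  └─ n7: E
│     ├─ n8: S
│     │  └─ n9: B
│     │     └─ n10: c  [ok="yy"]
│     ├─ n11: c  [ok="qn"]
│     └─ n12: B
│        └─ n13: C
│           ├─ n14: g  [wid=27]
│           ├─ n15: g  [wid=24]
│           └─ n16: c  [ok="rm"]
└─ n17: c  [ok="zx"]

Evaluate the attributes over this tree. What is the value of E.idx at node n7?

1. n1.tag = true  [true]
2. n1.cnt = "xr"  ["xr"]
3. n1.pre = false  [false]
4. n4.wid = 1  [terminal]
5. n3.val = true  [g.wid > 0]
6. n3.key = 6  [g.wid + 5]
7. n2.mk = 22  [B.key + 16]
8. n2.acc = false  [B.key > 6]
9. n2.wid = -5  [B.key - 11]
10. n2.hot = -6  [B.key * -1]
11. n1.sig = true  [true]
12. n6.wid = 29  [terminal]
13. n7.ok = false  [g.wid > 29]
14. n10.ok = "yy"  [terminal]
15. n9.val = true  [true]
16. n9.key = 4  [len(c.ok) + 2]
17. n8.lab = 11  [11]
18. n8.cnt = false  [B.val == false]
19. n11.ok = "qn"  [terminal]
20. n13.tag = false  [false]
21. n13.cnt = "vk"  ["vk"]
22. n13.pre = true  [true]
23. n14.wid = 27  [terminal]
24. n15.wid = 24  [terminal]
25. n16.ok = "rm"  [terminal]
26. n13.sig = true  [g₀.wid > 26]
27. n12.val = false  [C.sig == false]
28. n12.key = 4  [4]
29. n7.idx = "n"  [if B.val then c.ok else "n"]
30. n7.depth = false  [S.lab > 11]
31. n7.acc = false  [B.key > 4]
32. n5.mk = 2  [2]
33. n5.acc = true  [true]
34. n5.wid = 10  [g.wid - 19]
35. n5.hot = 30  [g.wid + 1]
36. n17.ok = "zx"  [terminal]
37. n0.lab = 21  [A.mk * 3 + 15]
38. n0.cnt = false  [false]

"n"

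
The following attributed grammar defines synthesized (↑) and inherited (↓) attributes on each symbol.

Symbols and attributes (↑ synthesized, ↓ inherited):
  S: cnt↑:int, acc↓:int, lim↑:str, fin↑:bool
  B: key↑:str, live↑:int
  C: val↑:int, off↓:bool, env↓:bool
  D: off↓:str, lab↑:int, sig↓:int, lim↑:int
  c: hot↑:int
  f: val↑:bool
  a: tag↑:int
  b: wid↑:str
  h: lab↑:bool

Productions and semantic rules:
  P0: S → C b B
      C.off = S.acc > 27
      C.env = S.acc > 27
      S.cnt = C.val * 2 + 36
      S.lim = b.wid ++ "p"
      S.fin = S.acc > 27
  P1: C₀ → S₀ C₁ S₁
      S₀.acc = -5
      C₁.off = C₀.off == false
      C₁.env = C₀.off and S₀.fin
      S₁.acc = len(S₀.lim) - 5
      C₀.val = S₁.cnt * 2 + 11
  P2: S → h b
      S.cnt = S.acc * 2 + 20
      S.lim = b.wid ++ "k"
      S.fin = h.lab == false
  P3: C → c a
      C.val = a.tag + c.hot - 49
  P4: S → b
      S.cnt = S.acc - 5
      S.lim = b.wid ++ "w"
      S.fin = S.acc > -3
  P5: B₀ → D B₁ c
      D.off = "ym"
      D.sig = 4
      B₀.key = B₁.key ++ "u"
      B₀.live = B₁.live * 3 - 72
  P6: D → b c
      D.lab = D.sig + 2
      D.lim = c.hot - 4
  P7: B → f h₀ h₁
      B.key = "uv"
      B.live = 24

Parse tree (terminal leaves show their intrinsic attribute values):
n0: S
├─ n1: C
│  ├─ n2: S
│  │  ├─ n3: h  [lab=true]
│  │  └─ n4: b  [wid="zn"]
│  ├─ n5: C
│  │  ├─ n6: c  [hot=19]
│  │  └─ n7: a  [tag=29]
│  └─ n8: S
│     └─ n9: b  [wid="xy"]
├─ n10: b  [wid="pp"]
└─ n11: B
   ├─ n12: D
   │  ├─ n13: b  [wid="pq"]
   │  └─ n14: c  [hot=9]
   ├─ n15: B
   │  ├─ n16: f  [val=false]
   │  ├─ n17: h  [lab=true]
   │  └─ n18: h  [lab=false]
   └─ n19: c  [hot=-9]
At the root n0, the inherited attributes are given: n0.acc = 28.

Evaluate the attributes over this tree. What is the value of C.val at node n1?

-3

1. n0.acc = 28  [given at root]
2. n1.off = true  [S.acc > 27]
3. n1.env = true  [S.acc > 27]
4. n2.acc = -5  [-5]
5. n3.lab = true  [terminal]
6. n4.wid = "zn"  [terminal]
7. n2.cnt = 10  [S.acc * 2 + 20]
8. n2.lim = "znk"  [b.wid ++ "k"]
9. n2.fin = false  [h.lab == false]
10. n5.off = false  [C₀.off == false]
11. n5.env = false  [C₀.off and S₀.fin]
12. n6.hot = 19  [terminal]
13. n7.tag = 29  [terminal]
14. n5.val = -1  [a.tag + c.hot - 49]
15. n8.acc = -2  [len(S₀.lim) - 5]
16. n9.wid = "xy"  [terminal]
17. n8.cnt = -7  [S.acc - 5]
18. n8.lim = "xyw"  [b.wid ++ "w"]
19. n8.fin = true  [S.acc > -3]
20. n1.val = -3  [S₁.cnt * 2 + 11]
21. n10.wid = "pp"  [terminal]
22. n12.off = "ym"  ["ym"]
23. n12.sig = 4  [4]
24. n13.wid = "pq"  [terminal]
25. n14.hot = 9  [terminal]
26. n12.lab = 6  [D.sig + 2]
27. n12.lim = 5  [c.hot - 4]
28. n16.val = false  [terminal]
29. n17.lab = true  [terminal]
30. n18.lab = false  [terminal]
31. n15.key = "uv"  ["uv"]
32. n15.live = 24  [24]
33. n19.hot = -9  [terminal]
34. n11.key = "uvu"  [B₁.key ++ "u"]
35. n11.live = 0  [B₁.live * 3 - 72]
36. n0.cnt = 30  [C.val * 2 + 36]
37. n0.lim = "ppp"  [b.wid ++ "p"]
38. n0.fin = true  [S.acc > 27]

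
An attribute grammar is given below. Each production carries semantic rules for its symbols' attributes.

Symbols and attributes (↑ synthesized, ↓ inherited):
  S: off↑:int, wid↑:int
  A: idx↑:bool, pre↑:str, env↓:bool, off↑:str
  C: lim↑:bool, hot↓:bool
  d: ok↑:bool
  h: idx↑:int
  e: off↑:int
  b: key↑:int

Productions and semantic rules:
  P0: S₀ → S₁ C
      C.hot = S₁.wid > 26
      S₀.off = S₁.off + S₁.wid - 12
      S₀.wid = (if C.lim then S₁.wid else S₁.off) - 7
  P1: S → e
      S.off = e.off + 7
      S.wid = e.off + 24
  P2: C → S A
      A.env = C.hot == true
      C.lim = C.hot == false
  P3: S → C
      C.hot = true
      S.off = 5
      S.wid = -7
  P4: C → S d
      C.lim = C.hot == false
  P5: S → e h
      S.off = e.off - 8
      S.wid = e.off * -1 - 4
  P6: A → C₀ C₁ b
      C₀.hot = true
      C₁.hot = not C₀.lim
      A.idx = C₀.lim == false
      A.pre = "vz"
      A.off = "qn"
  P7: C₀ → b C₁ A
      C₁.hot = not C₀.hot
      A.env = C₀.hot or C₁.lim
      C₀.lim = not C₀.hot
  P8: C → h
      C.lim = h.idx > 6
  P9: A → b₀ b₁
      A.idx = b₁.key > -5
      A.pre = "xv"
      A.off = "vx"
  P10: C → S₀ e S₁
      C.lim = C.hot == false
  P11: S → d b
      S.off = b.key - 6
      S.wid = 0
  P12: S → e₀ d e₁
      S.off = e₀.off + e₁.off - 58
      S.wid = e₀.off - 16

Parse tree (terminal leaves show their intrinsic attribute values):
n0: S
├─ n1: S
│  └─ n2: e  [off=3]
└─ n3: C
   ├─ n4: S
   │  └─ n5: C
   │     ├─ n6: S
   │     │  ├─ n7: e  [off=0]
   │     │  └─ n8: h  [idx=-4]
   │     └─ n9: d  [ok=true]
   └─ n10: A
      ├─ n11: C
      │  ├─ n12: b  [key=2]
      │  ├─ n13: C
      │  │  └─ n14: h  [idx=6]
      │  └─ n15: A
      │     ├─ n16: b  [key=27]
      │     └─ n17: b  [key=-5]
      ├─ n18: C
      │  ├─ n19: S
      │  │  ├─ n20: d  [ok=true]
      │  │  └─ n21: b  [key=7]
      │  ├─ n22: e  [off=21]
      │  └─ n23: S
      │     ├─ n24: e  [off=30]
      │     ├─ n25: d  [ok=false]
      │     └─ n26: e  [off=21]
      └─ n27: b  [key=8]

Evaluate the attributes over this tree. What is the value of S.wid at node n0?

1. n2.off = 3  [terminal]
2. n1.off = 10  [e.off + 7]
3. n1.wid = 27  [e.off + 24]
4. n3.hot = true  [S₁.wid > 26]
5. n5.hot = true  [true]
6. n7.off = 0  [terminal]
7. n8.idx = -4  [terminal]
8. n6.off = -8  [e.off - 8]
9. n6.wid = -4  [e.off * -1 - 4]
10. n9.ok = true  [terminal]
11. n5.lim = false  [C.hot == false]
12. n4.off = 5  [5]
13. n4.wid = -7  [-7]
14. n10.env = true  [C.hot == true]
15. n11.hot = true  [true]
16. n12.key = 2  [terminal]
17. n13.hot = false  [not C₀.hot]
18. n14.idx = 6  [terminal]
19. n13.lim = false  [h.idx > 6]
20. n15.env = true  [C₀.hot or C₁.lim]
21. n16.key = 27  [terminal]
22. n17.key = -5  [terminal]
23. n15.idx = false  [b₁.key > -5]
24. n15.pre = "xv"  ["xv"]
25. n15.off = "vx"  ["vx"]
26. n11.lim = false  [not C₀.hot]
27. n18.hot = true  [not C₀.lim]
28. n20.ok = true  [terminal]
29. n21.key = 7  [terminal]
30. n19.off = 1  [b.key - 6]
31. n19.wid = 0  [0]
32. n22.off = 21  [terminal]
33. n24.off = 30  [terminal]
34. n25.ok = false  [terminal]
35. n26.off = 21  [terminal]
36. n23.off = -7  [e₀.off + e₁.off - 58]
37. n23.wid = 14  [e₀.off - 16]
38. n18.lim = false  [C.hot == false]
39. n27.key = 8  [terminal]
40. n10.idx = true  [C₀.lim == false]
41. n10.pre = "vz"  ["vz"]
42. n10.off = "qn"  ["qn"]
43. n3.lim = false  [C.hot == false]
44. n0.off = 25  [S₁.off + S₁.wid - 12]
45. n0.wid = 3  [(if C.lim then S₁.wid else S₁.off) - 7]

3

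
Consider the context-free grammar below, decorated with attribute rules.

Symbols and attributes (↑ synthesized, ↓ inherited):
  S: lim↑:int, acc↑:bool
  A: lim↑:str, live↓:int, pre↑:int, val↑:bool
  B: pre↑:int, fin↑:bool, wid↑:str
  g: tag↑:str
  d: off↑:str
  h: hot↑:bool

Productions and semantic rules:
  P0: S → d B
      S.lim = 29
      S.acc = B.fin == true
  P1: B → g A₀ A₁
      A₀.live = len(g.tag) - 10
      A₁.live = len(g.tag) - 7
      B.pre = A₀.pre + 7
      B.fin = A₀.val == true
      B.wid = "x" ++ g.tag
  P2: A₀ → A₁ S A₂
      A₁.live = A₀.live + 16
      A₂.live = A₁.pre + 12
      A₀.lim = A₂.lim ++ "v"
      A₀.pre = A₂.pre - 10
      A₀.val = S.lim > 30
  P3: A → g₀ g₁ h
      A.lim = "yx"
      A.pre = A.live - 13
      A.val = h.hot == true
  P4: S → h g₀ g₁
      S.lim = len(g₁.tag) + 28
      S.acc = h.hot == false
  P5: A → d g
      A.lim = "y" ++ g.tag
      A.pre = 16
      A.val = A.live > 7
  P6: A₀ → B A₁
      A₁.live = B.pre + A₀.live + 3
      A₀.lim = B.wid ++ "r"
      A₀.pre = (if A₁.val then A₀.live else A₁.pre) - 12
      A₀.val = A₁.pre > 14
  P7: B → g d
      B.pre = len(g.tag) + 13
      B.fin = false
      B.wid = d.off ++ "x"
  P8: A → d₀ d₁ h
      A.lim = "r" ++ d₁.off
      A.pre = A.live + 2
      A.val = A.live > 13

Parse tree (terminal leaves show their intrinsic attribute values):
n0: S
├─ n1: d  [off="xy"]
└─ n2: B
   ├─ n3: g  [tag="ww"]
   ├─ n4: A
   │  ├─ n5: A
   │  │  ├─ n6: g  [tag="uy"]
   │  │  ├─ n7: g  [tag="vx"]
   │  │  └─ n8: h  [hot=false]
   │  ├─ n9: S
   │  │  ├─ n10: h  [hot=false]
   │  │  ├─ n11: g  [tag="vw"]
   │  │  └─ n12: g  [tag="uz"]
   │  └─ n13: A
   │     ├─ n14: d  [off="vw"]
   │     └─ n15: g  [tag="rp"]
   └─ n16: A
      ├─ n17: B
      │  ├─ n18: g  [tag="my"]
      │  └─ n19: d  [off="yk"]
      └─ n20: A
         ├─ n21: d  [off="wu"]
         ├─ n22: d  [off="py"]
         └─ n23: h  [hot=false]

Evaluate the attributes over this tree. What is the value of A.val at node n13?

1. n1.off = "xy"  [terminal]
2. n3.tag = "ww"  [terminal]
3. n4.live = -8  [len(g.tag) - 10]
4. n5.live = 8  [A₀.live + 16]
5. n6.tag = "uy"  [terminal]
6. n7.tag = "vx"  [terminal]
7. n8.hot = false  [terminal]
8. n5.lim = "yx"  ["yx"]
9. n5.pre = -5  [A.live - 13]
10. n5.val = false  [h.hot == true]
11. n10.hot = false  [terminal]
12. n11.tag = "vw"  [terminal]
13. n12.tag = "uz"  [terminal]
14. n9.lim = 30  [len(g₁.tag) + 28]
15. n9.acc = true  [h.hot == false]
16. n13.live = 7  [A₁.pre + 12]
17. n14.off = "vw"  [terminal]
18. n15.tag = "rp"  [terminal]
19. n13.lim = "yrp"  ["y" ++ g.tag]
20. n13.pre = 16  [16]
21. n13.val = false  [A.live > 7]
22. n4.lim = "yrpv"  [A₂.lim ++ "v"]
23. n4.pre = 6  [A₂.pre - 10]
24. n4.val = false  [S.lim > 30]
25. n16.live = -5  [len(g.tag) - 7]
26. n18.tag = "my"  [terminal]
27. n19.off = "yk"  [terminal]
28. n17.pre = 15  [len(g.tag) + 13]
29. n17.fin = false  [false]
30. n17.wid = "ykx"  [d.off ++ "x"]
31. n20.live = 13  [B.pre + A₀.live + 3]
32. n21.off = "wu"  [terminal]
33. n22.off = "py"  [terminal]
34. n23.hot = false  [terminal]
35. n20.lim = "rpy"  ["r" ++ d₁.off]
36. n20.pre = 15  [A.live + 2]
37. n20.val = false  [A.live > 13]
38. n16.lim = "ykxr"  [B.wid ++ "r"]
39. n16.pre = 3  [(if A₁.val then A₀.live else A₁.pre) - 12]
40. n16.val = true  [A₁.pre > 14]
41. n2.pre = 13  [A₀.pre + 7]
42. n2.fin = false  [A₀.val == true]
43. n2.wid = "xww"  ["x" ++ g.tag]
44. n0.lim = 29  [29]
45. n0.acc = false  [B.fin == true]

false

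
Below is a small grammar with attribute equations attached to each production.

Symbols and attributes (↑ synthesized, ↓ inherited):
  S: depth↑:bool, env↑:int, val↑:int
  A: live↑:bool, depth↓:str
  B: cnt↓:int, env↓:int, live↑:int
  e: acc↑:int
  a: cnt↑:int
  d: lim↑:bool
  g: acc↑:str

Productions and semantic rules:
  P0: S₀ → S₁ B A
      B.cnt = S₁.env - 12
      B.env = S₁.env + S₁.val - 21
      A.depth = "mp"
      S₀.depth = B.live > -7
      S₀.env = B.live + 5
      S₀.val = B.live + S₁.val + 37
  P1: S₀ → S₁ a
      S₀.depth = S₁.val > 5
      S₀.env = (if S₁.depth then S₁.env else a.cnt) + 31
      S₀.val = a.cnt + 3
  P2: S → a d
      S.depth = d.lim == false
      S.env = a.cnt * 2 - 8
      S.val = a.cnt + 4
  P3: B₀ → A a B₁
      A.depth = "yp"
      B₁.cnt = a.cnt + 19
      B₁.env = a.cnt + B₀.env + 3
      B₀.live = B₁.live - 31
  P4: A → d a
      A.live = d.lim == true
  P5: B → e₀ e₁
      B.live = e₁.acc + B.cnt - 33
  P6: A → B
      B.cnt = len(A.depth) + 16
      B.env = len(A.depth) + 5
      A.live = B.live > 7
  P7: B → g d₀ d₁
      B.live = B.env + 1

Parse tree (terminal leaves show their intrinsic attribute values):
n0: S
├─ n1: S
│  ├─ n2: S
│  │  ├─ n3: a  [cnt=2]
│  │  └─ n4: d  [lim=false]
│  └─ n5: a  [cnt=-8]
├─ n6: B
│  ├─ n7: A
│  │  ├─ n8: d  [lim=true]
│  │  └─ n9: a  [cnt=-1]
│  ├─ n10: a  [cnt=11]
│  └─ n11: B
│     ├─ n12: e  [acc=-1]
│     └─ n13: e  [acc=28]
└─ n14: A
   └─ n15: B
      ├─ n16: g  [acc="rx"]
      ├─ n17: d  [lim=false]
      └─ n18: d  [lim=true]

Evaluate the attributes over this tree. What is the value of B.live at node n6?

1. n3.cnt = 2  [terminal]
2. n4.lim = false  [terminal]
3. n2.depth = true  [d.lim == false]
4. n2.env = -4  [a.cnt * 2 - 8]
5. n2.val = 6  [a.cnt + 4]
6. n5.cnt = -8  [terminal]
7. n1.depth = true  [S₁.val > 5]
8. n1.env = 27  [(if S₁.depth then S₁.env else a.cnt) + 31]
9. n1.val = -5  [a.cnt + 3]
10. n6.cnt = 15  [S₁.env - 12]
11. n6.env = 1  [S₁.env + S₁.val - 21]
12. n7.depth = "yp"  ["yp"]
13. n8.lim = true  [terminal]
14. n9.cnt = -1  [terminal]
15. n7.live = true  [d.lim == true]
16. n10.cnt = 11  [terminal]
17. n11.cnt = 30  [a.cnt + 19]
18. n11.env = 15  [a.cnt + B₀.env + 3]
19. n12.acc = -1  [terminal]
20. n13.acc = 28  [terminal]
21. n11.live = 25  [e₁.acc + B.cnt - 33]
22. n6.live = -6  [B₁.live - 31]
23. n14.depth = "mp"  ["mp"]
24. n15.cnt = 18  [len(A.depth) + 16]
25. n15.env = 7  [len(A.depth) + 5]
26. n16.acc = "rx"  [terminal]
27. n17.lim = false  [terminal]
28. n18.lim = true  [terminal]
29. n15.live = 8  [B.env + 1]
30. n14.live = true  [B.live > 7]
31. n0.depth = true  [B.live > -7]
32. n0.env = -1  [B.live + 5]
33. n0.val = 26  [B.live + S₁.val + 37]

-6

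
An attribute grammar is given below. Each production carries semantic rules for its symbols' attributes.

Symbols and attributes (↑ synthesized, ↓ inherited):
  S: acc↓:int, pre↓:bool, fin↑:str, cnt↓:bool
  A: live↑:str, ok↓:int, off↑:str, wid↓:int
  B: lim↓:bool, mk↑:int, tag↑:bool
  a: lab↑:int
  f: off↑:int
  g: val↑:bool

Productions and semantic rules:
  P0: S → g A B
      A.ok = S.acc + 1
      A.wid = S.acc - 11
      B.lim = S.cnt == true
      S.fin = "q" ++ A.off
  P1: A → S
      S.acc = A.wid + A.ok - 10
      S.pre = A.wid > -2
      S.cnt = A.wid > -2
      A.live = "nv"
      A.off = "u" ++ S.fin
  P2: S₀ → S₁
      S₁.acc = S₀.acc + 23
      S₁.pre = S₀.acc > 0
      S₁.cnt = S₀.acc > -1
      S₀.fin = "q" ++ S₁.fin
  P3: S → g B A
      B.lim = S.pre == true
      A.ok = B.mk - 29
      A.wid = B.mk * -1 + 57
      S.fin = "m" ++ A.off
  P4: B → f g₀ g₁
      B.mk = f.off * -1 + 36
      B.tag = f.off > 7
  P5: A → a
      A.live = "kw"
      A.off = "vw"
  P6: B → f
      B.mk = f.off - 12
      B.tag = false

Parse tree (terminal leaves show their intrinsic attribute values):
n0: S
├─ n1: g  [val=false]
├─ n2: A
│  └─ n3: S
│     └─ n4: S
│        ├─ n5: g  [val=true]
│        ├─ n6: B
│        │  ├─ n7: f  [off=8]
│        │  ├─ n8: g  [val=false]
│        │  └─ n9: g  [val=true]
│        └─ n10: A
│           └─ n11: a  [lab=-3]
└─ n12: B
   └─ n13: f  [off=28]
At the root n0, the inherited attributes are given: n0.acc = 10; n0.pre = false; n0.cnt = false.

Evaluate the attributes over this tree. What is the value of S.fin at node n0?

"quqmvw"

1. n0.acc = 10  [given at root]
2. n0.pre = false  [given at root]
3. n0.cnt = false  [given at root]
4. n1.val = false  [terminal]
5. n2.ok = 11  [S.acc + 1]
6. n2.wid = -1  [S.acc - 11]
7. n3.acc = 0  [A.wid + A.ok - 10]
8. n3.pre = true  [A.wid > -2]
9. n3.cnt = true  [A.wid > -2]
10. n4.acc = 23  [S₀.acc + 23]
11. n4.pre = false  [S₀.acc > 0]
12. n4.cnt = true  [S₀.acc > -1]
13. n5.val = true  [terminal]
14. n6.lim = false  [S.pre == true]
15. n7.off = 8  [terminal]
16. n8.val = false  [terminal]
17. n9.val = true  [terminal]
18. n6.mk = 28  [f.off * -1 + 36]
19. n6.tag = true  [f.off > 7]
20. n10.ok = -1  [B.mk - 29]
21. n10.wid = 29  [B.mk * -1 + 57]
22. n11.lab = -3  [terminal]
23. n10.live = "kw"  ["kw"]
24. n10.off = "vw"  ["vw"]
25. n4.fin = "mvw"  ["m" ++ A.off]
26. n3.fin = "qmvw"  ["q" ++ S₁.fin]
27. n2.live = "nv"  ["nv"]
28. n2.off = "uqmvw"  ["u" ++ S.fin]
29. n12.lim = false  [S.cnt == true]
30. n13.off = 28  [terminal]
31. n12.mk = 16  [f.off - 12]
32. n12.tag = false  [false]
33. n0.fin = "quqmvw"  ["q" ++ A.off]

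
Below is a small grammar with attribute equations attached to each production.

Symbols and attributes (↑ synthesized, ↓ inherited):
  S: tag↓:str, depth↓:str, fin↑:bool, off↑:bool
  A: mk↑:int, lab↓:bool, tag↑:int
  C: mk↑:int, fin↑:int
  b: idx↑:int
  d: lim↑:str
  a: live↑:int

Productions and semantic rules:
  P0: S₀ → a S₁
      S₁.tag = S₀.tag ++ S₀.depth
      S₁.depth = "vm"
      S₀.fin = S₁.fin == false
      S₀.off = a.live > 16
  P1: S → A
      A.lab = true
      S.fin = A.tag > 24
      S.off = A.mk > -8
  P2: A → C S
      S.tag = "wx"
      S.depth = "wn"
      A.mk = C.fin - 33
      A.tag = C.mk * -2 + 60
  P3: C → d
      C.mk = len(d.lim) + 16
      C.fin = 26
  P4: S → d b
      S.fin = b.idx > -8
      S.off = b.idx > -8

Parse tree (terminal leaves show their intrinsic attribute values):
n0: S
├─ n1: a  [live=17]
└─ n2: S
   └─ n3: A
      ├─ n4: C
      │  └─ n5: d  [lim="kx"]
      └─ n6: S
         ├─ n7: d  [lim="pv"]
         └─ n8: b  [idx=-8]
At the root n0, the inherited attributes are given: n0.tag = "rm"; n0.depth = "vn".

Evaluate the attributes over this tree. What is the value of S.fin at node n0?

1. n0.tag = "rm"  [given at root]
2. n0.depth = "vn"  [given at root]
3. n1.live = 17  [terminal]
4. n2.tag = "rmvn"  [S₀.tag ++ S₀.depth]
5. n2.depth = "vm"  ["vm"]
6. n3.lab = true  [true]
7. n5.lim = "kx"  [terminal]
8. n4.mk = 18  [len(d.lim) + 16]
9. n4.fin = 26  [26]
10. n6.tag = "wx"  ["wx"]
11. n6.depth = "wn"  ["wn"]
12. n7.lim = "pv"  [terminal]
13. n8.idx = -8  [terminal]
14. n6.fin = false  [b.idx > -8]
15. n6.off = false  [b.idx > -8]
16. n3.mk = -7  [C.fin - 33]
17. n3.tag = 24  [C.mk * -2 + 60]
18. n2.fin = false  [A.tag > 24]
19. n2.off = true  [A.mk > -8]
20. n0.fin = true  [S₁.fin == false]
21. n0.off = true  [a.live > 16]

true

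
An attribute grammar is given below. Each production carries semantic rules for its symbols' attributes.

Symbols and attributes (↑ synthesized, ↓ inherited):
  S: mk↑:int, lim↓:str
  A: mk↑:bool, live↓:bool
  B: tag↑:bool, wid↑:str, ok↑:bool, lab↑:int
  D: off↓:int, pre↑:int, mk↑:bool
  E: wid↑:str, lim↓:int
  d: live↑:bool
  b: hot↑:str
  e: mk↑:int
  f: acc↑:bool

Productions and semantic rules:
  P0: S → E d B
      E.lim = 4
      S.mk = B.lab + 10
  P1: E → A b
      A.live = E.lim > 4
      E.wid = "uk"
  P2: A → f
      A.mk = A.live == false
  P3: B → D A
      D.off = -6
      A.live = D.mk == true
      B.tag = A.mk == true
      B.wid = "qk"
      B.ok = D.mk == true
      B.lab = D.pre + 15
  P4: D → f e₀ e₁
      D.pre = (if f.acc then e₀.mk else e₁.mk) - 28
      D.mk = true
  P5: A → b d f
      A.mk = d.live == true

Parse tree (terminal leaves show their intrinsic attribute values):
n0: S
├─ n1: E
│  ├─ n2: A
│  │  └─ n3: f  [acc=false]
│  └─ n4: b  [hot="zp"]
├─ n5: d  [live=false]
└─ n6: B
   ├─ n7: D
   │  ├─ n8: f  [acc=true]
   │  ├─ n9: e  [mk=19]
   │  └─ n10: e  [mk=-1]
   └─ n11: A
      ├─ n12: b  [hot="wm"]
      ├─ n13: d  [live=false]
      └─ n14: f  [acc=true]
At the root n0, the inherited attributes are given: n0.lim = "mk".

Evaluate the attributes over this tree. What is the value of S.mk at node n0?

16

1. n0.lim = "mk"  [given at root]
2. n1.lim = 4  [4]
3. n2.live = false  [E.lim > 4]
4. n3.acc = false  [terminal]
5. n2.mk = true  [A.live == false]
6. n4.hot = "zp"  [terminal]
7. n1.wid = "uk"  ["uk"]
8. n5.live = false  [terminal]
9. n7.off = -6  [-6]
10. n8.acc = true  [terminal]
11. n9.mk = 19  [terminal]
12. n10.mk = -1  [terminal]
13. n7.pre = -9  [(if f.acc then e₀.mk else e₁.mk) - 28]
14. n7.mk = true  [true]
15. n11.live = true  [D.mk == true]
16. n12.hot = "wm"  [terminal]
17. n13.live = false  [terminal]
18. n14.acc = true  [terminal]
19. n11.mk = false  [d.live == true]
20. n6.tag = false  [A.mk == true]
21. n6.wid = "qk"  ["qk"]
22. n6.ok = true  [D.mk == true]
23. n6.lab = 6  [D.pre + 15]
24. n0.mk = 16  [B.lab + 10]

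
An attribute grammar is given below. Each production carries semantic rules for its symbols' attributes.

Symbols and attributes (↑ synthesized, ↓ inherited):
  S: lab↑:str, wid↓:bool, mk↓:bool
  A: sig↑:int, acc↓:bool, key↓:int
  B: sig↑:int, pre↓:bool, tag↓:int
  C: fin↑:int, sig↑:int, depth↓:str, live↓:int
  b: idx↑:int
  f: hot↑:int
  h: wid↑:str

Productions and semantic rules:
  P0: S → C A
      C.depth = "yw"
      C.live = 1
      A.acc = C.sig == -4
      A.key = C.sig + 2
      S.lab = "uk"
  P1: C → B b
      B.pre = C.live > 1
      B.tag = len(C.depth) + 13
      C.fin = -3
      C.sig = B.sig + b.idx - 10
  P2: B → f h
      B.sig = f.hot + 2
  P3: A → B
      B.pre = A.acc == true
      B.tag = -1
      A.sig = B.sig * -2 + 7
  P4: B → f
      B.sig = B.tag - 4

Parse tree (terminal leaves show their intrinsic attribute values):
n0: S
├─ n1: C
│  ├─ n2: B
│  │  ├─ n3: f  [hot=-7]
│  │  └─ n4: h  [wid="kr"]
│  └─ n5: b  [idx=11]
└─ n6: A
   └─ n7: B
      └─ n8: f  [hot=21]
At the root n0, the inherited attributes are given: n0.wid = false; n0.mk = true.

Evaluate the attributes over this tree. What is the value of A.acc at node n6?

1. n0.wid = false  [given at root]
2. n0.mk = true  [given at root]
3. n1.depth = "yw"  ["yw"]
4. n1.live = 1  [1]
5. n2.pre = false  [C.live > 1]
6. n2.tag = 15  [len(C.depth) + 13]
7. n3.hot = -7  [terminal]
8. n4.wid = "kr"  [terminal]
9. n2.sig = -5  [f.hot + 2]
10. n5.idx = 11  [terminal]
11. n1.fin = -3  [-3]
12. n1.sig = -4  [B.sig + b.idx - 10]
13. n6.acc = true  [C.sig == -4]
14. n6.key = -2  [C.sig + 2]
15. n7.pre = true  [A.acc == true]
16. n7.tag = -1  [-1]
17. n8.hot = 21  [terminal]
18. n7.sig = -5  [B.tag - 4]
19. n6.sig = 17  [B.sig * -2 + 7]
20. n0.lab = "uk"  ["uk"]

true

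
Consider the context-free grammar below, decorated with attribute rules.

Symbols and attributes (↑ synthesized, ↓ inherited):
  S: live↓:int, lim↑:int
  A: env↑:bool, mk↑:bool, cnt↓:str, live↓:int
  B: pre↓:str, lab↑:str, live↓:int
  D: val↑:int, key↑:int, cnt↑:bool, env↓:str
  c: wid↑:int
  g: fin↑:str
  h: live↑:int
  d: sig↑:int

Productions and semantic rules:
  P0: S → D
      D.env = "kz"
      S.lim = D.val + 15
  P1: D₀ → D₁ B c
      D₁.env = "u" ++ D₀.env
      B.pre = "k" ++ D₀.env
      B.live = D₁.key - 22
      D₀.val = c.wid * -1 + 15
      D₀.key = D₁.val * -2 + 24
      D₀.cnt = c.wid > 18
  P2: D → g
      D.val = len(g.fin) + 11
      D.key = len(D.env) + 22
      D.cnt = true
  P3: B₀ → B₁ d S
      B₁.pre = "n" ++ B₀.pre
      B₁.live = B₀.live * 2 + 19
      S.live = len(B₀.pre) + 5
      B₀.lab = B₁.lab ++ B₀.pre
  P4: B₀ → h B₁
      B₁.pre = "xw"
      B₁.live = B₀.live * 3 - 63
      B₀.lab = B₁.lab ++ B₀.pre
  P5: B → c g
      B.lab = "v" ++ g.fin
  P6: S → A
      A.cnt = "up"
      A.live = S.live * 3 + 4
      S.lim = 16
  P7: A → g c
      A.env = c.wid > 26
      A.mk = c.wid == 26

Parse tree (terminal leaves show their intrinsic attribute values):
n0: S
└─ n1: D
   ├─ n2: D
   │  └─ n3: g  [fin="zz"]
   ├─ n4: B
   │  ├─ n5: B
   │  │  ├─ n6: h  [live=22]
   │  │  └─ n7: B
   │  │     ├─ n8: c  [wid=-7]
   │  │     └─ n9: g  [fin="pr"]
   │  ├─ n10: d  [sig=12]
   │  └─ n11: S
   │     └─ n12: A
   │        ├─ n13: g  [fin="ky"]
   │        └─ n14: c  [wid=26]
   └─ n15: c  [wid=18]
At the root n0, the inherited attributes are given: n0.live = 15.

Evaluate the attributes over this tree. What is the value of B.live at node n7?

12

1. n0.live = 15  [given at root]
2. n1.env = "kz"  ["kz"]
3. n2.env = "ukz"  ["u" ++ D₀.env]
4. n3.fin = "zz"  [terminal]
5. n2.val = 13  [len(g.fin) + 11]
6. n2.key = 25  [len(D.env) + 22]
7. n2.cnt = true  [true]
8. n4.pre = "kkz"  ["k" ++ D₀.env]
9. n4.live = 3  [D₁.key - 22]
10. n5.pre = "nkkz"  ["n" ++ B₀.pre]
11. n5.live = 25  [B₀.live * 2 + 19]
12. n6.live = 22  [terminal]
13. n7.pre = "xw"  ["xw"]
14. n7.live = 12  [B₀.live * 3 - 63]
15. n8.wid = -7  [terminal]
16. n9.fin = "pr"  [terminal]
17. n7.lab = "vpr"  ["v" ++ g.fin]
18. n5.lab = "vprnkkz"  [B₁.lab ++ B₀.pre]
19. n10.sig = 12  [terminal]
20. n11.live = 8  [len(B₀.pre) + 5]
21. n12.cnt = "up"  ["up"]
22. n12.live = 28  [S.live * 3 + 4]
23. n13.fin = "ky"  [terminal]
24. n14.wid = 26  [terminal]
25. n12.env = false  [c.wid > 26]
26. n12.mk = true  [c.wid == 26]
27. n11.lim = 16  [16]
28. n4.lab = "vprnkkzkkz"  [B₁.lab ++ B₀.pre]
29. n15.wid = 18  [terminal]
30. n1.val = -3  [c.wid * -1 + 15]
31. n1.key = -2  [D₁.val * -2 + 24]
32. n1.cnt = false  [c.wid > 18]
33. n0.lim = 12  [D.val + 15]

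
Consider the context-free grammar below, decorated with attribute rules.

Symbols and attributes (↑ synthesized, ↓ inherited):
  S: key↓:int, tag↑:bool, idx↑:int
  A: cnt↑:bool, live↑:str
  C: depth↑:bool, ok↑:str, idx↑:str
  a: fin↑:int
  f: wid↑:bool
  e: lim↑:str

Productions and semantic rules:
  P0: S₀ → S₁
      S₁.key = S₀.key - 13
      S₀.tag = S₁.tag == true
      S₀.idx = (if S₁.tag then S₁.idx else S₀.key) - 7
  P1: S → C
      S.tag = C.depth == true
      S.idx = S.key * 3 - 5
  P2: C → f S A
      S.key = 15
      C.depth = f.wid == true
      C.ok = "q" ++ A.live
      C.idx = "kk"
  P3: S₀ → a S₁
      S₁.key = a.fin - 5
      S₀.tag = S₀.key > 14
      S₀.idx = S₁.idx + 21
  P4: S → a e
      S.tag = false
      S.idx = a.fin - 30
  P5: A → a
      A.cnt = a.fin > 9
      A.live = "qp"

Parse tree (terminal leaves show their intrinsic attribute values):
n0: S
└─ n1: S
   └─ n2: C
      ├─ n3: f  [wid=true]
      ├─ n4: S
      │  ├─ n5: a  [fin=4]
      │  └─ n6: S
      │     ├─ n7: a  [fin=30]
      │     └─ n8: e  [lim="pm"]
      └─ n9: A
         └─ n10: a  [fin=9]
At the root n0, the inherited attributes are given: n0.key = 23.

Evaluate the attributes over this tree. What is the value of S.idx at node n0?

18

1. n0.key = 23  [given at root]
2. n1.key = 10  [S₀.key - 13]
3. n3.wid = true  [terminal]
4. n4.key = 15  [15]
5. n5.fin = 4  [terminal]
6. n6.key = -1  [a.fin - 5]
7. n7.fin = 30  [terminal]
8. n8.lim = "pm"  [terminal]
9. n6.tag = false  [false]
10. n6.idx = 0  [a.fin - 30]
11. n4.tag = true  [S₀.key > 14]
12. n4.idx = 21  [S₁.idx + 21]
13. n10.fin = 9  [terminal]
14. n9.cnt = false  [a.fin > 9]
15. n9.live = "qp"  ["qp"]
16. n2.depth = true  [f.wid == true]
17. n2.ok = "qqp"  ["q" ++ A.live]
18. n2.idx = "kk"  ["kk"]
19. n1.tag = true  [C.depth == true]
20. n1.idx = 25  [S.key * 3 - 5]
21. n0.tag = true  [S₁.tag == true]
22. n0.idx = 18  [(if S₁.tag then S₁.idx else S₀.key) - 7]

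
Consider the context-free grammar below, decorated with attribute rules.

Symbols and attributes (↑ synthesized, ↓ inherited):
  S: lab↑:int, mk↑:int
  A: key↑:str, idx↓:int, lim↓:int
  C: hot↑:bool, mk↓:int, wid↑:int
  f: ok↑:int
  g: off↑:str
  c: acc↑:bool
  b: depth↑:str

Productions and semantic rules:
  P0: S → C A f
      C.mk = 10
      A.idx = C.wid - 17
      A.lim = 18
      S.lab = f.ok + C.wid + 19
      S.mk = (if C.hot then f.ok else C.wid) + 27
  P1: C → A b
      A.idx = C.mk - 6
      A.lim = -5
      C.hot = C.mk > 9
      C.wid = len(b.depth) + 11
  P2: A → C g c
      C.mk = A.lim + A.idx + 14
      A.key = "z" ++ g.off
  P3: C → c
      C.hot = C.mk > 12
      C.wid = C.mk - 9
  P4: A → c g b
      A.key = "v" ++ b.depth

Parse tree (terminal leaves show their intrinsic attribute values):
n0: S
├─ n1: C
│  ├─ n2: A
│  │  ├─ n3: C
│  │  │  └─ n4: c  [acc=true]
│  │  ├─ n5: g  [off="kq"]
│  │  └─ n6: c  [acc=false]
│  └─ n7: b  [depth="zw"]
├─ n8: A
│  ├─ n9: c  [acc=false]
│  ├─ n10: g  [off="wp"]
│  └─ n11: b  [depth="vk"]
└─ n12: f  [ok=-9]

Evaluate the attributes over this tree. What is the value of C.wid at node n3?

4

1. n1.mk = 10  [10]
2. n2.idx = 4  [C.mk - 6]
3. n2.lim = -5  [-5]
4. n3.mk = 13  [A.lim + A.idx + 14]
5. n4.acc = true  [terminal]
6. n3.hot = true  [C.mk > 12]
7. n3.wid = 4  [C.mk - 9]
8. n5.off = "kq"  [terminal]
9. n6.acc = false  [terminal]
10. n2.key = "zkq"  ["z" ++ g.off]
11. n7.depth = "zw"  [terminal]
12. n1.hot = true  [C.mk > 9]
13. n1.wid = 13  [len(b.depth) + 11]
14. n8.idx = -4  [C.wid - 17]
15. n8.lim = 18  [18]
16. n9.acc = false  [terminal]
17. n10.off = "wp"  [terminal]
18. n11.depth = "vk"  [terminal]
19. n8.key = "vvk"  ["v" ++ b.depth]
20. n12.ok = -9  [terminal]
21. n0.lab = 23  [f.ok + C.wid + 19]
22. n0.mk = 18  [(if C.hot then f.ok else C.wid) + 27]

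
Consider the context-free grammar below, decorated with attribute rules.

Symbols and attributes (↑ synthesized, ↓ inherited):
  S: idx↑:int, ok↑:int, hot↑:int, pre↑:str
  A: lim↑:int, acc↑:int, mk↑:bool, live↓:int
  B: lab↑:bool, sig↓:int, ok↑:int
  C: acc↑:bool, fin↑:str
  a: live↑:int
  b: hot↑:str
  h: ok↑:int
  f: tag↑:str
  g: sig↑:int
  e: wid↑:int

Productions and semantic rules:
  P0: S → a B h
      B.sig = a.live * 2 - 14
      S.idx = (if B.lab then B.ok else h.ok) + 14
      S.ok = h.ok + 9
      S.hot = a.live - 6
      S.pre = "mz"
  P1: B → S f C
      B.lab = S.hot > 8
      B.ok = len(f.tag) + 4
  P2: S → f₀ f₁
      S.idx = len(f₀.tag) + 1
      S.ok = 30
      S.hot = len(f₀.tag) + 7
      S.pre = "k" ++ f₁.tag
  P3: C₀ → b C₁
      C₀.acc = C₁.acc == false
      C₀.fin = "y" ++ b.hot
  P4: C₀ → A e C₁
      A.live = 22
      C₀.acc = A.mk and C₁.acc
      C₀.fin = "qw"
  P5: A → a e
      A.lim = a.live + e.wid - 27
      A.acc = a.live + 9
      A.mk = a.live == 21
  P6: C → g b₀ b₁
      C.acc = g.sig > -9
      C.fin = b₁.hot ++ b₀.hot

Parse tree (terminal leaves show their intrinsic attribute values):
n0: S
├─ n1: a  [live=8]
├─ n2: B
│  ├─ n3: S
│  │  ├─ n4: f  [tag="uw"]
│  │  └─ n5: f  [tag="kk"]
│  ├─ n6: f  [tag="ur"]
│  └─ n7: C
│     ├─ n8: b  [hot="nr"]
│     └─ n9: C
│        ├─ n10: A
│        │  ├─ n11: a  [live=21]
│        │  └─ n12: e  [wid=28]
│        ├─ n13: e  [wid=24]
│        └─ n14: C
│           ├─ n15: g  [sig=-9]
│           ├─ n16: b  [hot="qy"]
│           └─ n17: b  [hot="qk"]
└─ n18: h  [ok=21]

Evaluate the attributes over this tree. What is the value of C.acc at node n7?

1. n1.live = 8  [terminal]
2. n2.sig = 2  [a.live * 2 - 14]
3. n4.tag = "uw"  [terminal]
4. n5.tag = "kk"  [terminal]
5. n3.idx = 3  [len(f₀.tag) + 1]
6. n3.ok = 30  [30]
7. n3.hot = 9  [len(f₀.tag) + 7]
8. n3.pre = "kkk"  ["k" ++ f₁.tag]
9. n6.tag = "ur"  [terminal]
10. n8.hot = "nr"  [terminal]
11. n10.live = 22  [22]
12. n11.live = 21  [terminal]
13. n12.wid = 28  [terminal]
14. n10.lim = 22  [a.live + e.wid - 27]
15. n10.acc = 30  [a.live + 9]
16. n10.mk = true  [a.live == 21]
17. n13.wid = 24  [terminal]
18. n15.sig = -9  [terminal]
19. n16.hot = "qy"  [terminal]
20. n17.hot = "qk"  [terminal]
21. n14.acc = false  [g.sig > -9]
22. n14.fin = "qkqy"  [b₁.hot ++ b₀.hot]
23. n9.acc = false  [A.mk and C₁.acc]
24. n9.fin = "qw"  ["qw"]
25. n7.acc = true  [C₁.acc == false]
26. n7.fin = "ynr"  ["y" ++ b.hot]
27. n2.lab = true  [S.hot > 8]
28. n2.ok = 6  [len(f.tag) + 4]
29. n18.ok = 21  [terminal]
30. n0.idx = 20  [(if B.lab then B.ok else h.ok) + 14]
31. n0.ok = 30  [h.ok + 9]
32. n0.hot = 2  [a.live - 6]
33. n0.pre = "mz"  ["mz"]

true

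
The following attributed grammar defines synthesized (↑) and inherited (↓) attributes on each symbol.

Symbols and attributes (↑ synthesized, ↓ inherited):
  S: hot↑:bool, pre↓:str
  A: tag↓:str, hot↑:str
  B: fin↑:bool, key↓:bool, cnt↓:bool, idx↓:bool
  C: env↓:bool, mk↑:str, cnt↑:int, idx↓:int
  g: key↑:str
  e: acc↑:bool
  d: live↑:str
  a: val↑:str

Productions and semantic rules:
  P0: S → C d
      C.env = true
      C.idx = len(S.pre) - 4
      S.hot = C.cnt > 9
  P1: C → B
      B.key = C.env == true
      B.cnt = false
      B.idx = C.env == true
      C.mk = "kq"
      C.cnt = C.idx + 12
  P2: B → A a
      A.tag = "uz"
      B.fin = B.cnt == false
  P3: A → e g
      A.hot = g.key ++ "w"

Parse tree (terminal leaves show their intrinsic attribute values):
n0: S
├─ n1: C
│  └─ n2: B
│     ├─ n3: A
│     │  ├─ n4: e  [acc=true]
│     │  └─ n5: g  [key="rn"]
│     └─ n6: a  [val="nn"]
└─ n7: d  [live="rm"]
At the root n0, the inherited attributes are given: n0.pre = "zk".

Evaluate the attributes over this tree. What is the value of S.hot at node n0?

true

1. n0.pre = "zk"  [given at root]
2. n1.env = true  [true]
3. n1.idx = -2  [len(S.pre) - 4]
4. n2.key = true  [C.env == true]
5. n2.cnt = false  [false]
6. n2.idx = true  [C.env == true]
7. n3.tag = "uz"  ["uz"]
8. n4.acc = true  [terminal]
9. n5.key = "rn"  [terminal]
10. n3.hot = "rnw"  [g.key ++ "w"]
11. n6.val = "nn"  [terminal]
12. n2.fin = true  [B.cnt == false]
13. n1.mk = "kq"  ["kq"]
14. n1.cnt = 10  [C.idx + 12]
15. n7.live = "rm"  [terminal]
16. n0.hot = true  [C.cnt > 9]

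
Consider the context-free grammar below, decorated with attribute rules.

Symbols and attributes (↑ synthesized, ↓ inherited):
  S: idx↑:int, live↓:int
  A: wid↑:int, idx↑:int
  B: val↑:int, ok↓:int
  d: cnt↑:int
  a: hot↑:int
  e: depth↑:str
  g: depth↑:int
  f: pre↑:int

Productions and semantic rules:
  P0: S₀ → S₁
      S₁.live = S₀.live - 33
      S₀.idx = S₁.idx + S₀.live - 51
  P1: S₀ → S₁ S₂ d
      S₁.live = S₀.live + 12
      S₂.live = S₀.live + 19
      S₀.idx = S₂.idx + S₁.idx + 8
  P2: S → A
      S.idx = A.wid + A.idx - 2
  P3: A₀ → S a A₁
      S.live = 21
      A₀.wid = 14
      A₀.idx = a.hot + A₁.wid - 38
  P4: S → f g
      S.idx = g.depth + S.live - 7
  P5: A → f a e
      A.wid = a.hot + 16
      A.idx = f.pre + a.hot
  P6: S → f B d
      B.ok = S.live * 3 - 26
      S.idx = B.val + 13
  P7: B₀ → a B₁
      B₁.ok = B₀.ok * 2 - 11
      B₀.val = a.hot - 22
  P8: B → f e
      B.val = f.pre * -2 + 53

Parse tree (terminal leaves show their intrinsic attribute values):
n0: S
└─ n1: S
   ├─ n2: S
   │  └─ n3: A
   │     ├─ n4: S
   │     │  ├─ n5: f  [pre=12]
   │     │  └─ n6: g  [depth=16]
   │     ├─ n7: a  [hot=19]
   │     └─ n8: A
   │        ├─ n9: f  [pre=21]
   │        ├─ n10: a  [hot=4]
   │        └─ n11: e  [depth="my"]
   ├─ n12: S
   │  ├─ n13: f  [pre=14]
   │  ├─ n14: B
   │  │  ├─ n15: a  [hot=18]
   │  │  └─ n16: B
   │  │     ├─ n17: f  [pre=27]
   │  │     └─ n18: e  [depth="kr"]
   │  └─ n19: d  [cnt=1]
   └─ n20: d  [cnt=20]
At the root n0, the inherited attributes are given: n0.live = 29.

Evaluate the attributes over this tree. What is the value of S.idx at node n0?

1. n0.live = 29  [given at root]
2. n1.live = -4  [S₀.live - 33]
3. n2.live = 8  [S₀.live + 12]
4. n4.live = 21  [21]
5. n5.pre = 12  [terminal]
6. n6.depth = 16  [terminal]
7. n4.idx = 30  [g.depth + S.live - 7]
8. n7.hot = 19  [terminal]
9. n9.pre = 21  [terminal]
10. n10.hot = 4  [terminal]
11. n11.depth = "my"  [terminal]
12. n8.wid = 20  [a.hot + 16]
13. n8.idx = 25  [f.pre + a.hot]
14. n3.wid = 14  [14]
15. n3.idx = 1  [a.hot + A₁.wid - 38]
16. n2.idx = 13  [A.wid + A.idx - 2]
17. n12.live = 15  [S₀.live + 19]
18. n13.pre = 14  [terminal]
19. n14.ok = 19  [S.live * 3 - 26]
20. n15.hot = 18  [terminal]
21. n16.ok = 27  [B₀.ok * 2 - 11]
22. n17.pre = 27  [terminal]
23. n18.depth = "kr"  [terminal]
24. n16.val = -1  [f.pre * -2 + 53]
25. n14.val = -4  [a.hot - 22]
26. n19.cnt = 1  [terminal]
27. n12.idx = 9  [B.val + 13]
28. n20.cnt = 20  [terminal]
29. n1.idx = 30  [S₂.idx + S₁.idx + 8]
30. n0.idx = 8  [S₁.idx + S₀.live - 51]

8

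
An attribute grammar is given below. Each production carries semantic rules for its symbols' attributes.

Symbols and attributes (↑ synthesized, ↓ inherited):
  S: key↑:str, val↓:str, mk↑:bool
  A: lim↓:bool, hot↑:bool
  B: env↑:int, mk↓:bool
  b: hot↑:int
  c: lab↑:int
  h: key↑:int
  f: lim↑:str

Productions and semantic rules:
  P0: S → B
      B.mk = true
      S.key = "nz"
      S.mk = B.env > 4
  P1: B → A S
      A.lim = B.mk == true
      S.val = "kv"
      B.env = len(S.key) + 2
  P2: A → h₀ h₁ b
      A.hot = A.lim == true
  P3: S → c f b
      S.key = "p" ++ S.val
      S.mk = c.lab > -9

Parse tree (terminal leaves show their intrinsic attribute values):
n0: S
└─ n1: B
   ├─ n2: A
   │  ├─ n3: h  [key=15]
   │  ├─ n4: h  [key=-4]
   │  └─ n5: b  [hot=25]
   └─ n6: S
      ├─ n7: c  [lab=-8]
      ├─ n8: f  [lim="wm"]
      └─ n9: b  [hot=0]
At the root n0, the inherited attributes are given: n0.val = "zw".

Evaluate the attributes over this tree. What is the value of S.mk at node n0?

true

1. n0.val = "zw"  [given at root]
2. n1.mk = true  [true]
3. n2.lim = true  [B.mk == true]
4. n3.key = 15  [terminal]
5. n4.key = -4  [terminal]
6. n5.hot = 25  [terminal]
7. n2.hot = true  [A.lim == true]
8. n6.val = "kv"  ["kv"]
9. n7.lab = -8  [terminal]
10. n8.lim = "wm"  [terminal]
11. n9.hot = 0  [terminal]
12. n6.key = "pkv"  ["p" ++ S.val]
13. n6.mk = true  [c.lab > -9]
14. n1.env = 5  [len(S.key) + 2]
15. n0.key = "nz"  ["nz"]
16. n0.mk = true  [B.env > 4]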